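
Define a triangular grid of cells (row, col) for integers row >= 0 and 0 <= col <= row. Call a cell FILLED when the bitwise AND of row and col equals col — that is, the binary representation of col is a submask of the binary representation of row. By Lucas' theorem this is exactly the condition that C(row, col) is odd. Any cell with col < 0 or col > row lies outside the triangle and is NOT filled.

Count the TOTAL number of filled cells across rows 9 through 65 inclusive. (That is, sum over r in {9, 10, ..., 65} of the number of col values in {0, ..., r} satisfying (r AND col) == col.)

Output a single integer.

Answer: 706

Derivation:
r9=1001 pc2: +4 =4
r10=1010 pc2: +4 =8
r11=1011 pc3: +8 =16
r12=1100 pc2: +4 =20
r13=1101 pc3: +8 =28
r14=1110 pc3: +8 =36
r15=1111 pc4: +16 =52
r16=10000 pc1: +2 =54
r17=10001 pc2: +4 =58
r18=10010 pc2: +4 =62
r19=10011 pc3: +8 =70
r20=10100 pc2: +4 =74
r21=10101 pc3: +8 =82
r22=10110 pc3: +8 =90
r23=10111 pc4: +16 =106
r24=11000 pc2: +4 =110
r25=11001 pc3: +8 =118
r26=11010 pc3: +8 =126
r27=11011 pc4: +16 =142
r28=11100 pc3: +8 =150
r29=11101 pc4: +16 =166
r30=11110 pc4: +16 =182
r31=11111 pc5: +32 =214
r32=100000 pc1: +2 =216
r33=100001 pc2: +4 =220
r34=100010 pc2: +4 =224
r35=100011 pc3: +8 =232
r36=100100 pc2: +4 =236
r37=100101 pc3: +8 =244
r38=100110 pc3: +8 =252
r39=100111 pc4: +16 =268
r40=101000 pc2: +4 =272
r41=101001 pc3: +8 =280
r42=101010 pc3: +8 =288
r43=101011 pc4: +16 =304
r44=101100 pc3: +8 =312
r45=101101 pc4: +16 =328
r46=101110 pc4: +16 =344
r47=101111 pc5: +32 =376
r48=110000 pc2: +4 =380
r49=110001 pc3: +8 =388
r50=110010 pc3: +8 =396
r51=110011 pc4: +16 =412
r52=110100 pc3: +8 =420
r53=110101 pc4: +16 =436
r54=110110 pc4: +16 =452
r55=110111 pc5: +32 =484
r56=111000 pc3: +8 =492
r57=111001 pc4: +16 =508
r58=111010 pc4: +16 =524
r59=111011 pc5: +32 =556
r60=111100 pc4: +16 =572
r61=111101 pc5: +32 =604
r62=111110 pc5: +32 =636
r63=111111 pc6: +64 =700
r64=1000000 pc1: +2 =702
r65=1000001 pc2: +4 =706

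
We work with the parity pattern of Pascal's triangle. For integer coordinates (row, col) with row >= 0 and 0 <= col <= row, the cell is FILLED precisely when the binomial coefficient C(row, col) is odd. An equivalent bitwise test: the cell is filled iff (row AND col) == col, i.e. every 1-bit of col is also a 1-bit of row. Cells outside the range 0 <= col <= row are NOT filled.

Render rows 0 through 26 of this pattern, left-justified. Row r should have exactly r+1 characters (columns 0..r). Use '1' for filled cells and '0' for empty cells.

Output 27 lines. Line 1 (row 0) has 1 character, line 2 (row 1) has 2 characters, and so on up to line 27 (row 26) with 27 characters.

r0=0: 1
r1=1: 11
r2=10: 101
r3=11: 1111
r4=100: 10001
r5=101: 110011
r6=110: 1010101
r7=111: 11111111
r8=1000: 100000001
r9=1001: 1100000011
r10=1010: 10100000101
r11=1011: 111100001111
r12=1100: 1000100010001
r13=1101: 11001100110011
r14=1110: 101010101010101
r15=1111: 1111111111111111
r16=10000: 10000000000000001
r17=10001: 110000000000000011
r18=10010: 1010000000000000101
r19=10011: 11110000000000001111
r20=10100: 100010000000000010001
r21=10101: 1100110000000000110011
r22=10110: 10101010000000001010101
r23=10111: 111111110000000011111111
r24=11000: 1000000010000000100000001
r25=11001: 11000000110000001100000011
r26=11010: 101000001010000010100000101

Answer: 1
11
101
1111
10001
110011
1010101
11111111
100000001
1100000011
10100000101
111100001111
1000100010001
11001100110011
101010101010101
1111111111111111
10000000000000001
110000000000000011
1010000000000000101
11110000000000001111
100010000000000010001
1100110000000000110011
10101010000000001010101
111111110000000011111111
1000000010000000100000001
11000000110000001100000011
101000001010000010100000101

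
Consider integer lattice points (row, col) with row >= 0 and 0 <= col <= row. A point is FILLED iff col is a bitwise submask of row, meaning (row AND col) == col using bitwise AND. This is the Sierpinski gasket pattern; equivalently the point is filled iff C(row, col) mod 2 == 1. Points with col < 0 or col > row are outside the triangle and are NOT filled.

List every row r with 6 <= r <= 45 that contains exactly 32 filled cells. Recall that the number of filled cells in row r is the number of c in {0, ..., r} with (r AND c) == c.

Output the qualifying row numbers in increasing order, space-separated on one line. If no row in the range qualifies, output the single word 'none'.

Row r has 2^popcount(r) filled cells, so we need popcount(r) = log2(32) = 5.
Scan r = 6..45 and keep those with exactly 5 one-bits:
r=6=110 popcount=2 -> skip
r=7=111 popcount=3 -> skip
r=8=1000 popcount=1 -> skip
r=9=1001 popcount=2 -> skip
r=10=1010 popcount=2 -> skip
r=11=1011 popcount=3 -> skip
r=12=1100 popcount=2 -> skip
r=13=1101 popcount=3 -> skip
r=14=1110 popcount=3 -> skip
r=15=1111 popcount=4 -> skip
r=16=10000 popcount=1 -> skip
r=17=10001 popcount=2 -> skip
r=18=10010 popcount=2 -> skip
r=19=10011 popcount=3 -> skip
r=20=10100 popcount=2 -> skip
r=21=10101 popcount=3 -> skip
r=22=10110 popcount=3 -> skip
r=23=10111 popcount=4 -> skip
r=24=11000 popcount=2 -> skip
r=25=11001 popcount=3 -> skip
r=26=11010 popcount=3 -> skip
r=27=11011 popcount=4 -> skip
r=28=11100 popcount=3 -> skip
r=29=11101 popcount=4 -> skip
r=30=11110 popcount=4 -> skip
r=31=11111 popcount=5 -> KEEP
r=32=100000 popcount=1 -> skip
r=33=100001 popcount=2 -> skip
r=34=100010 popcount=2 -> skip
r=35=100011 popcount=3 -> skip
r=36=100100 popcount=2 -> skip
r=37=100101 popcount=3 -> skip
r=38=100110 popcount=3 -> skip
r=39=100111 popcount=4 -> skip
r=40=101000 popcount=2 -> skip
r=41=101001 popcount=3 -> skip
r=42=101010 popcount=3 -> skip
r=43=101011 popcount=4 -> skip
r=44=101100 popcount=3 -> skip
r=45=101101 popcount=4 -> skip
Kept rows: 31

Answer: 31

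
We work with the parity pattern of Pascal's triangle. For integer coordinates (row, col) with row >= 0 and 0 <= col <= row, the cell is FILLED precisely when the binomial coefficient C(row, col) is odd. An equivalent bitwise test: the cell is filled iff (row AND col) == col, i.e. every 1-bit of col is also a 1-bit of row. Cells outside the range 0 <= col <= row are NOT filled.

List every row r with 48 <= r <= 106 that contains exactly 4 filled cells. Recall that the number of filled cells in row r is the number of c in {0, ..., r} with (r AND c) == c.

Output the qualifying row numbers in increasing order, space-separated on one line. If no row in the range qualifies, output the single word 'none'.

Row r has 2^popcount(r) filled cells, so we need popcount(r) = log2(4) = 2.
Scan r = 48..106 and keep those with exactly 2 one-bits:
r=48=110000 popcount=2 -> KEEP
r=49=110001 popcount=3 -> skip
r=50=110010 popcount=3 -> skip
r=51=110011 popcount=4 -> skip
r=52=110100 popcount=3 -> skip
r=53=110101 popcount=4 -> skip
r=54=110110 popcount=4 -> skip
r=55=110111 popcount=5 -> skip
r=56=111000 popcount=3 -> skip
r=57=111001 popcount=4 -> skip
r=58=111010 popcount=4 -> skip
r=59=111011 popcount=5 -> skip
r=60=111100 popcount=4 -> skip
r=61=111101 popcount=5 -> skip
r=62=111110 popcount=5 -> skip
r=63=111111 popcount=6 -> skip
r=64=1000000 popcount=1 -> skip
r=65=1000001 popcount=2 -> KEEP
r=66=1000010 popcount=2 -> KEEP
r=67=1000011 popcount=3 -> skip
r=68=1000100 popcount=2 -> KEEP
r=69=1000101 popcount=3 -> skip
r=70=1000110 popcount=3 -> skip
r=71=1000111 popcount=4 -> skip
r=72=1001000 popcount=2 -> KEEP
r=73=1001001 popcount=3 -> skip
r=74=1001010 popcount=3 -> skip
r=75=1001011 popcount=4 -> skip
r=76=1001100 popcount=3 -> skip
r=77=1001101 popcount=4 -> skip
r=78=1001110 popcount=4 -> skip
r=79=1001111 popcount=5 -> skip
r=80=1010000 popcount=2 -> KEEP
r=81=1010001 popcount=3 -> skip
r=82=1010010 popcount=3 -> skip
r=83=1010011 popcount=4 -> skip
r=84=1010100 popcount=3 -> skip
r=85=1010101 popcount=4 -> skip
r=86=1010110 popcount=4 -> skip
r=87=1010111 popcount=5 -> skip
r=88=1011000 popcount=3 -> skip
r=89=1011001 popcount=4 -> skip
r=90=1011010 popcount=4 -> skip
r=91=1011011 popcount=5 -> skip
r=92=1011100 popcount=4 -> skip
r=93=1011101 popcount=5 -> skip
r=94=1011110 popcount=5 -> skip
r=95=1011111 popcount=6 -> skip
r=96=1100000 popcount=2 -> KEEP
r=97=1100001 popcount=3 -> skip
r=98=1100010 popcount=3 -> skip
r=99=1100011 popcount=4 -> skip
r=100=1100100 popcount=3 -> skip
r=101=1100101 popcount=4 -> skip
r=102=1100110 popcount=4 -> skip
r=103=1100111 popcount=5 -> skip
r=104=1101000 popcount=3 -> skip
r=105=1101001 popcount=4 -> skip
r=106=1101010 popcount=4 -> skip
Kept rows: 48 65 66 68 72 80 96

Answer: 48 65 66 68 72 80 96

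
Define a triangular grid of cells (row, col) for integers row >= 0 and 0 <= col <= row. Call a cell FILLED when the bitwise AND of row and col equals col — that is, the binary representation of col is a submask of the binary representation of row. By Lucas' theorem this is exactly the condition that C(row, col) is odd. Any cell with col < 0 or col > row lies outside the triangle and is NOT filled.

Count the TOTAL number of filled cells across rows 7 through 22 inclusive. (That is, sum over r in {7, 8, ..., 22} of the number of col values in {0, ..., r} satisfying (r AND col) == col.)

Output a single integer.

r7=111 pc3: +8 =8
r8=1000 pc1: +2 =10
r9=1001 pc2: +4 =14
r10=1010 pc2: +4 =18
r11=1011 pc3: +8 =26
r12=1100 pc2: +4 =30
r13=1101 pc3: +8 =38
r14=1110 pc3: +8 =46
r15=1111 pc4: +16 =62
r16=10000 pc1: +2 =64
r17=10001 pc2: +4 =68
r18=10010 pc2: +4 =72
r19=10011 pc3: +8 =80
r20=10100 pc2: +4 =84
r21=10101 pc3: +8 =92
r22=10110 pc3: +8 =100

Answer: 100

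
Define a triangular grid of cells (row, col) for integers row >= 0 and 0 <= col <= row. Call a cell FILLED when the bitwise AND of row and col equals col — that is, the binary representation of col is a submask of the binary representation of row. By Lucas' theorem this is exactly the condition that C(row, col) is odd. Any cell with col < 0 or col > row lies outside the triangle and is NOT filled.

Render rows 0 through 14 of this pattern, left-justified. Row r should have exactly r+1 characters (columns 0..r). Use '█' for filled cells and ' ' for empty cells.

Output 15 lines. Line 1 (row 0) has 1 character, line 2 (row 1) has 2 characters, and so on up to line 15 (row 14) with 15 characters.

Answer: █
██
█ █
████
█   █
██  ██
█ █ █ █
████████
█       █
██      ██
█ █     █ █
████    ████
█   █   █   █
██  ██  ██  ██
█ █ █ █ █ █ █ █

Derivation:
r0=0: █
r1=1: ██
r2=10: █ █
r3=11: ████
r4=100: █   █
r5=101: ██  ██
r6=110: █ █ █ █
r7=111: ████████
r8=1000: █       █
r9=1001: ██      ██
r10=1010: █ █     █ █
r11=1011: ████    ████
r12=1100: █   █   █   █
r13=1101: ██  ██  ██  ██
r14=1110: █ █ █ █ █ █ █ █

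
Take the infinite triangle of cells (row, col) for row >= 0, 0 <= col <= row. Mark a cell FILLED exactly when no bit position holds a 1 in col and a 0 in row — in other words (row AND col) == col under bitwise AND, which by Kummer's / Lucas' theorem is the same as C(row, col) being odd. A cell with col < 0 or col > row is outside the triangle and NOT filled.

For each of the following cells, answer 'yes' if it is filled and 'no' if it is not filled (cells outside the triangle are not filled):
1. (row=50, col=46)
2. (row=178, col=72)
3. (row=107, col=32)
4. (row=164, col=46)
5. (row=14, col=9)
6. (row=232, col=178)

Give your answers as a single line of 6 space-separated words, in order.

Answer: no no yes no no no

Derivation:
(50,46): row=0b110010, col=0b101110, row AND col = 0b100010 = 34; 34 != 46 -> empty
(178,72): row=0b10110010, col=0b1001000, row AND col = 0b0 = 0; 0 != 72 -> empty
(107,32): row=0b1101011, col=0b100000, row AND col = 0b100000 = 32; 32 == 32 -> filled
(164,46): row=0b10100100, col=0b101110, row AND col = 0b100100 = 36; 36 != 46 -> empty
(14,9): row=0b1110, col=0b1001, row AND col = 0b1000 = 8; 8 != 9 -> empty
(232,178): row=0b11101000, col=0b10110010, row AND col = 0b10100000 = 160; 160 != 178 -> empty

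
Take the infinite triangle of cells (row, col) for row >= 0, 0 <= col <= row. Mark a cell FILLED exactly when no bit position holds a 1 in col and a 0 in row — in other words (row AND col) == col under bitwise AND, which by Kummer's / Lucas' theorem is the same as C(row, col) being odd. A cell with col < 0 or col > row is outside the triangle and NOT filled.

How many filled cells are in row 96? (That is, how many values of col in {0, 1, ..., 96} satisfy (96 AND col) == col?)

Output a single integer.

96 in binary = 1100000
popcount(96) = number of 1-bits in 1100000 = 2
A col c satisfies (96 AND c) == c iff every set bit of c is also set in 96; each of the 2 set bits of 96 can independently be on or off in c.
count = 2^2 = 4

Answer: 4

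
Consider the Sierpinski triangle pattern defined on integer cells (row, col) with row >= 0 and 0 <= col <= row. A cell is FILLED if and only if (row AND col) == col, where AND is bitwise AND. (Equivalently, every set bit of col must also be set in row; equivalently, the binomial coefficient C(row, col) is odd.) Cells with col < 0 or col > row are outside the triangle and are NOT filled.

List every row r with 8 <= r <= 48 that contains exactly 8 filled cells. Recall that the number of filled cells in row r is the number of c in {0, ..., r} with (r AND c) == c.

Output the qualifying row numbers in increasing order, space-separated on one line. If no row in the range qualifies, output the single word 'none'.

Row r has 2^popcount(r) filled cells, so we need popcount(r) = log2(8) = 3.
Scan r = 8..48 and keep those with exactly 3 one-bits:
r=8=1000 popcount=1 -> skip
r=9=1001 popcount=2 -> skip
r=10=1010 popcount=2 -> skip
r=11=1011 popcount=3 -> KEEP
r=12=1100 popcount=2 -> skip
r=13=1101 popcount=3 -> KEEP
r=14=1110 popcount=3 -> KEEP
r=15=1111 popcount=4 -> skip
r=16=10000 popcount=1 -> skip
r=17=10001 popcount=2 -> skip
r=18=10010 popcount=2 -> skip
r=19=10011 popcount=3 -> KEEP
r=20=10100 popcount=2 -> skip
r=21=10101 popcount=3 -> KEEP
r=22=10110 popcount=3 -> KEEP
r=23=10111 popcount=4 -> skip
r=24=11000 popcount=2 -> skip
r=25=11001 popcount=3 -> KEEP
r=26=11010 popcount=3 -> KEEP
r=27=11011 popcount=4 -> skip
r=28=11100 popcount=3 -> KEEP
r=29=11101 popcount=4 -> skip
r=30=11110 popcount=4 -> skip
r=31=11111 popcount=5 -> skip
r=32=100000 popcount=1 -> skip
r=33=100001 popcount=2 -> skip
r=34=100010 popcount=2 -> skip
r=35=100011 popcount=3 -> KEEP
r=36=100100 popcount=2 -> skip
r=37=100101 popcount=3 -> KEEP
r=38=100110 popcount=3 -> KEEP
r=39=100111 popcount=4 -> skip
r=40=101000 popcount=2 -> skip
r=41=101001 popcount=3 -> KEEP
r=42=101010 popcount=3 -> KEEP
r=43=101011 popcount=4 -> skip
r=44=101100 popcount=3 -> KEEP
r=45=101101 popcount=4 -> skip
r=46=101110 popcount=4 -> skip
r=47=101111 popcount=5 -> skip
r=48=110000 popcount=2 -> skip
Kept rows: 11 13 14 19 21 22 25 26 28 35 37 38 41 42 44

Answer: 11 13 14 19 21 22 25 26 28 35 37 38 41 42 44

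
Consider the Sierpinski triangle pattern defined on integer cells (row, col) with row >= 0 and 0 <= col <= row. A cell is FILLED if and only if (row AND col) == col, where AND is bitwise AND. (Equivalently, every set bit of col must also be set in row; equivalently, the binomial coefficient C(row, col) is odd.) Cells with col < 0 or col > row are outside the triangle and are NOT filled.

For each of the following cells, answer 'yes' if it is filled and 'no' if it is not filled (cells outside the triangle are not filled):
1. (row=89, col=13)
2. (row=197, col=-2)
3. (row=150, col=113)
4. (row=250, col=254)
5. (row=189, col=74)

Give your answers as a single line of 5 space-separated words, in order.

Answer: no no no no no

Derivation:
(89,13): row=0b1011001, col=0b1101, row AND col = 0b1001 = 9; 9 != 13 -> empty
(197,-2): col outside [0, 197] -> not filled
(150,113): row=0b10010110, col=0b1110001, row AND col = 0b10000 = 16; 16 != 113 -> empty
(250,254): col outside [0, 250] -> not filled
(189,74): row=0b10111101, col=0b1001010, row AND col = 0b1000 = 8; 8 != 74 -> empty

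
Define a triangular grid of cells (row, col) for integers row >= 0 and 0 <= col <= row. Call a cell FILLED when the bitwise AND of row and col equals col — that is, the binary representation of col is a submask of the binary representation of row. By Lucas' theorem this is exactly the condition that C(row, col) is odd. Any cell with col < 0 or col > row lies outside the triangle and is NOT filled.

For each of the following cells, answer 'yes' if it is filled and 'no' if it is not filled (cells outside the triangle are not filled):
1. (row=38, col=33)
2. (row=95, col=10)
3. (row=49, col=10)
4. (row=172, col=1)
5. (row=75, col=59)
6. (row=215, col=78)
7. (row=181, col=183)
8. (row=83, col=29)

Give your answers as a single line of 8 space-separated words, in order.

(38,33): row=0b100110, col=0b100001, row AND col = 0b100000 = 32; 32 != 33 -> empty
(95,10): row=0b1011111, col=0b1010, row AND col = 0b1010 = 10; 10 == 10 -> filled
(49,10): row=0b110001, col=0b1010, row AND col = 0b0 = 0; 0 != 10 -> empty
(172,1): row=0b10101100, col=0b1, row AND col = 0b0 = 0; 0 != 1 -> empty
(75,59): row=0b1001011, col=0b111011, row AND col = 0b1011 = 11; 11 != 59 -> empty
(215,78): row=0b11010111, col=0b1001110, row AND col = 0b1000110 = 70; 70 != 78 -> empty
(181,183): col outside [0, 181] -> not filled
(83,29): row=0b1010011, col=0b11101, row AND col = 0b10001 = 17; 17 != 29 -> empty

Answer: no yes no no no no no no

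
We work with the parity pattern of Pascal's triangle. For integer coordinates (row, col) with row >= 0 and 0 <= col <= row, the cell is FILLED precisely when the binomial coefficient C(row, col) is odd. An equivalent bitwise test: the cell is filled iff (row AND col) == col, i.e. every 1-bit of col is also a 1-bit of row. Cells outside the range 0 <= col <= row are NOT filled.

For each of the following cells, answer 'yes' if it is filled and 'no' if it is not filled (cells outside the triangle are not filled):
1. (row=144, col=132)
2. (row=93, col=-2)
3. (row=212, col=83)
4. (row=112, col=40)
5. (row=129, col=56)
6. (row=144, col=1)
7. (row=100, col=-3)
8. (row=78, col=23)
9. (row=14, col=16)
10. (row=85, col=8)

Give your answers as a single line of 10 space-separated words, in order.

(144,132): row=0b10010000, col=0b10000100, row AND col = 0b10000000 = 128; 128 != 132 -> empty
(93,-2): col outside [0, 93] -> not filled
(212,83): row=0b11010100, col=0b1010011, row AND col = 0b1010000 = 80; 80 != 83 -> empty
(112,40): row=0b1110000, col=0b101000, row AND col = 0b100000 = 32; 32 != 40 -> empty
(129,56): row=0b10000001, col=0b111000, row AND col = 0b0 = 0; 0 != 56 -> empty
(144,1): row=0b10010000, col=0b1, row AND col = 0b0 = 0; 0 != 1 -> empty
(100,-3): col outside [0, 100] -> not filled
(78,23): row=0b1001110, col=0b10111, row AND col = 0b110 = 6; 6 != 23 -> empty
(14,16): col outside [0, 14] -> not filled
(85,8): row=0b1010101, col=0b1000, row AND col = 0b0 = 0; 0 != 8 -> empty

Answer: no no no no no no no no no no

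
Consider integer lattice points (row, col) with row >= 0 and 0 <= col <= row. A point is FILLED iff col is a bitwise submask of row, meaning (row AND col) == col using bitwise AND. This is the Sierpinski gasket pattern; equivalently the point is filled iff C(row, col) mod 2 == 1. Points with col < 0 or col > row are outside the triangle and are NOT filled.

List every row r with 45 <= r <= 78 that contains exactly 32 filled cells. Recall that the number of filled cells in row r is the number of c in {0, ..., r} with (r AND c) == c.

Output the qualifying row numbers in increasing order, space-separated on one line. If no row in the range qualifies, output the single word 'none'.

Row r has 2^popcount(r) filled cells, so we need popcount(r) = log2(32) = 5.
Scan r = 45..78 and keep those with exactly 5 one-bits:
r=45=101101 popcount=4 -> skip
r=46=101110 popcount=4 -> skip
r=47=101111 popcount=5 -> KEEP
r=48=110000 popcount=2 -> skip
r=49=110001 popcount=3 -> skip
r=50=110010 popcount=3 -> skip
r=51=110011 popcount=4 -> skip
r=52=110100 popcount=3 -> skip
r=53=110101 popcount=4 -> skip
r=54=110110 popcount=4 -> skip
r=55=110111 popcount=5 -> KEEP
r=56=111000 popcount=3 -> skip
r=57=111001 popcount=4 -> skip
r=58=111010 popcount=4 -> skip
r=59=111011 popcount=5 -> KEEP
r=60=111100 popcount=4 -> skip
r=61=111101 popcount=5 -> KEEP
r=62=111110 popcount=5 -> KEEP
r=63=111111 popcount=6 -> skip
r=64=1000000 popcount=1 -> skip
r=65=1000001 popcount=2 -> skip
r=66=1000010 popcount=2 -> skip
r=67=1000011 popcount=3 -> skip
r=68=1000100 popcount=2 -> skip
r=69=1000101 popcount=3 -> skip
r=70=1000110 popcount=3 -> skip
r=71=1000111 popcount=4 -> skip
r=72=1001000 popcount=2 -> skip
r=73=1001001 popcount=3 -> skip
r=74=1001010 popcount=3 -> skip
r=75=1001011 popcount=4 -> skip
r=76=1001100 popcount=3 -> skip
r=77=1001101 popcount=4 -> skip
r=78=1001110 popcount=4 -> skip
Kept rows: 47 55 59 61 62

Answer: 47 55 59 61 62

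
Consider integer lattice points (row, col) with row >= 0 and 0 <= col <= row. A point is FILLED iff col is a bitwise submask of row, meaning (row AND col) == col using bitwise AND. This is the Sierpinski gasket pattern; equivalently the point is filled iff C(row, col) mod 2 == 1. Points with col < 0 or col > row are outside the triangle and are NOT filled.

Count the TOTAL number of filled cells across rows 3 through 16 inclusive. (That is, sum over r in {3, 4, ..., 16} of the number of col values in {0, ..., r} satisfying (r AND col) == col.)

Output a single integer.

Answer: 78

Derivation:
r3=11 pc2: +4 =4
r4=100 pc1: +2 =6
r5=101 pc2: +4 =10
r6=110 pc2: +4 =14
r7=111 pc3: +8 =22
r8=1000 pc1: +2 =24
r9=1001 pc2: +4 =28
r10=1010 pc2: +4 =32
r11=1011 pc3: +8 =40
r12=1100 pc2: +4 =44
r13=1101 pc3: +8 =52
r14=1110 pc3: +8 =60
r15=1111 pc4: +16 =76
r16=10000 pc1: +2 =78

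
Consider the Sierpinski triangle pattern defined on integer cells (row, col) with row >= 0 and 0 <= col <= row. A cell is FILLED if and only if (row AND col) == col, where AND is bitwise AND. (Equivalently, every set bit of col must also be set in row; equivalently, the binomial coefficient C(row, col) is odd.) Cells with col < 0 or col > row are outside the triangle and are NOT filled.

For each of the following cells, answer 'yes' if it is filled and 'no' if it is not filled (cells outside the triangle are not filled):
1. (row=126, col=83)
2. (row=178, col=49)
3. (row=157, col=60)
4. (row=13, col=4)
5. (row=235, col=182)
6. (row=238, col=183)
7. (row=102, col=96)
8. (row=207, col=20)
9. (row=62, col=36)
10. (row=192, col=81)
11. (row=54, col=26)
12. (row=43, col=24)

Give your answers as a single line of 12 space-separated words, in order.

(126,83): row=0b1111110, col=0b1010011, row AND col = 0b1010010 = 82; 82 != 83 -> empty
(178,49): row=0b10110010, col=0b110001, row AND col = 0b110000 = 48; 48 != 49 -> empty
(157,60): row=0b10011101, col=0b111100, row AND col = 0b11100 = 28; 28 != 60 -> empty
(13,4): row=0b1101, col=0b100, row AND col = 0b100 = 4; 4 == 4 -> filled
(235,182): row=0b11101011, col=0b10110110, row AND col = 0b10100010 = 162; 162 != 182 -> empty
(238,183): row=0b11101110, col=0b10110111, row AND col = 0b10100110 = 166; 166 != 183 -> empty
(102,96): row=0b1100110, col=0b1100000, row AND col = 0b1100000 = 96; 96 == 96 -> filled
(207,20): row=0b11001111, col=0b10100, row AND col = 0b100 = 4; 4 != 20 -> empty
(62,36): row=0b111110, col=0b100100, row AND col = 0b100100 = 36; 36 == 36 -> filled
(192,81): row=0b11000000, col=0b1010001, row AND col = 0b1000000 = 64; 64 != 81 -> empty
(54,26): row=0b110110, col=0b11010, row AND col = 0b10010 = 18; 18 != 26 -> empty
(43,24): row=0b101011, col=0b11000, row AND col = 0b1000 = 8; 8 != 24 -> empty

Answer: no no no yes no no yes no yes no no no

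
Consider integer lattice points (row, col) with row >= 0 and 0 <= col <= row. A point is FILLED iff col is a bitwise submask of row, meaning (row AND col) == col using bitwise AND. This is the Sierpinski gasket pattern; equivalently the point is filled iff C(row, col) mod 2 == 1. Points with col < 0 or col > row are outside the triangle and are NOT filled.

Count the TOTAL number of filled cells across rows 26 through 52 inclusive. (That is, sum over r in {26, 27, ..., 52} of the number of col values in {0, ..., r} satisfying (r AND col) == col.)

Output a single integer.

r26=11010 pc3: +8 =8
r27=11011 pc4: +16 =24
r28=11100 pc3: +8 =32
r29=11101 pc4: +16 =48
r30=11110 pc4: +16 =64
r31=11111 pc5: +32 =96
r32=100000 pc1: +2 =98
r33=100001 pc2: +4 =102
r34=100010 pc2: +4 =106
r35=100011 pc3: +8 =114
r36=100100 pc2: +4 =118
r37=100101 pc3: +8 =126
r38=100110 pc3: +8 =134
r39=100111 pc4: +16 =150
r40=101000 pc2: +4 =154
r41=101001 pc3: +8 =162
r42=101010 pc3: +8 =170
r43=101011 pc4: +16 =186
r44=101100 pc3: +8 =194
r45=101101 pc4: +16 =210
r46=101110 pc4: +16 =226
r47=101111 pc5: +32 =258
r48=110000 pc2: +4 =262
r49=110001 pc3: +8 =270
r50=110010 pc3: +8 =278
r51=110011 pc4: +16 =294
r52=110100 pc3: +8 =302

Answer: 302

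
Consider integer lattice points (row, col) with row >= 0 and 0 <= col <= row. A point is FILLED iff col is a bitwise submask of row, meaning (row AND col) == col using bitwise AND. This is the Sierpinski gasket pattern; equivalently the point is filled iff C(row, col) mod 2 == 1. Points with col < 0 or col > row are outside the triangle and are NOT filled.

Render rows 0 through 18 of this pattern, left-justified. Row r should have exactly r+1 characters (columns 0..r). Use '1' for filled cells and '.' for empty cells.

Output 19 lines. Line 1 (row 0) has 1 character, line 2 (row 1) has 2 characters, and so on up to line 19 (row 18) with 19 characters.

Answer: 1
11
1.1
1111
1...1
11..11
1.1.1.1
11111111
1.......1
11......11
1.1.....1.1
1111....1111
1...1...1...1
11..11..11..11
1.1.1.1.1.1.1.1
1111111111111111
1...............1
11..............11
1.1.............1.1

Derivation:
r0=0: 1
r1=1: 11
r2=10: 1.1
r3=11: 1111
r4=100: 1...1
r5=101: 11..11
r6=110: 1.1.1.1
r7=111: 11111111
r8=1000: 1.......1
r9=1001: 11......11
r10=1010: 1.1.....1.1
r11=1011: 1111....1111
r12=1100: 1...1...1...1
r13=1101: 11..11..11..11
r14=1110: 1.1.1.1.1.1.1.1
r15=1111: 1111111111111111
r16=10000: 1...............1
r17=10001: 11..............11
r18=10010: 1.1.............1.1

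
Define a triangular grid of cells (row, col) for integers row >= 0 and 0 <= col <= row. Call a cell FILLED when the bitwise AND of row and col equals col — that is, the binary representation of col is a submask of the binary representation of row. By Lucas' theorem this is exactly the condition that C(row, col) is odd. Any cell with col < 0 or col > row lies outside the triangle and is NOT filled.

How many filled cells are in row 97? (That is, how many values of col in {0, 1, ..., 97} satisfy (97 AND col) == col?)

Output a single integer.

Answer: 8

Derivation:
97 in binary = 1100001
popcount(97) = number of 1-bits in 1100001 = 3
A col c satisfies (97 AND c) == c iff every set bit of c is also set in 97; each of the 3 set bits of 97 can independently be on or off in c.
count = 2^3 = 8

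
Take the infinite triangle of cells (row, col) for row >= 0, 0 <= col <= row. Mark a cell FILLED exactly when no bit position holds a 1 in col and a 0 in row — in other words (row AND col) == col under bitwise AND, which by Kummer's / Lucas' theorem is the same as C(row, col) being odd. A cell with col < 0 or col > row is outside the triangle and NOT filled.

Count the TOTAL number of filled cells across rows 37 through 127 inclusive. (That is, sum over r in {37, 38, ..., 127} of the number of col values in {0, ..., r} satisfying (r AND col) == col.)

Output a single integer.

Answer: 1922

Derivation:
r37=100101 pc3: +8 =8
r38=100110 pc3: +8 =16
r39=100111 pc4: +16 =32
r40=101000 pc2: +4 =36
r41=101001 pc3: +8 =44
r42=101010 pc3: +8 =52
r43=101011 pc4: +16 =68
r44=101100 pc3: +8 =76
r45=101101 pc4: +16 =92
r46=101110 pc4: +16 =108
r47=101111 pc5: +32 =140
r48=110000 pc2: +4 =144
r49=110001 pc3: +8 =152
r50=110010 pc3: +8 =160
r51=110011 pc4: +16 =176
r52=110100 pc3: +8 =184
r53=110101 pc4: +16 =200
r54=110110 pc4: +16 =216
r55=110111 pc5: +32 =248
r56=111000 pc3: +8 =256
r57=111001 pc4: +16 =272
r58=111010 pc4: +16 =288
r59=111011 pc5: +32 =320
r60=111100 pc4: +16 =336
r61=111101 pc5: +32 =368
r62=111110 pc5: +32 =400
r63=111111 pc6: +64 =464
r64=1000000 pc1: +2 =466
r65=1000001 pc2: +4 =470
r66=1000010 pc2: +4 =474
r67=1000011 pc3: +8 =482
r68=1000100 pc2: +4 =486
r69=1000101 pc3: +8 =494
r70=1000110 pc3: +8 =502
r71=1000111 pc4: +16 =518
r72=1001000 pc2: +4 =522
r73=1001001 pc3: +8 =530
r74=1001010 pc3: +8 =538
r75=1001011 pc4: +16 =554
r76=1001100 pc3: +8 =562
r77=1001101 pc4: +16 =578
r78=1001110 pc4: +16 =594
r79=1001111 pc5: +32 =626
r80=1010000 pc2: +4 =630
r81=1010001 pc3: +8 =638
r82=1010010 pc3: +8 =646
r83=1010011 pc4: +16 =662
r84=1010100 pc3: +8 =670
r85=1010101 pc4: +16 =686
r86=1010110 pc4: +16 =702
r87=1010111 pc5: +32 =734
r88=1011000 pc3: +8 =742
r89=1011001 pc4: +16 =758
r90=1011010 pc4: +16 =774
r91=1011011 pc5: +32 =806
r92=1011100 pc4: +16 =822
r93=1011101 pc5: +32 =854
r94=1011110 pc5: +32 =886
r95=1011111 pc6: +64 =950
r96=1100000 pc2: +4 =954
r97=1100001 pc3: +8 =962
r98=1100010 pc3: +8 =970
r99=1100011 pc4: +16 =986
r100=1100100 pc3: +8 =994
r101=1100101 pc4: +16 =1010
r102=1100110 pc4: +16 =1026
r103=1100111 pc5: +32 =1058
r104=1101000 pc3: +8 =1066
r105=1101001 pc4: +16 =1082
r106=1101010 pc4: +16 =1098
r107=1101011 pc5: +32 =1130
r108=1101100 pc4: +16 =1146
r109=1101101 pc5: +32 =1178
r110=1101110 pc5: +32 =1210
r111=1101111 pc6: +64 =1274
r112=1110000 pc3: +8 =1282
r113=1110001 pc4: +16 =1298
r114=1110010 pc4: +16 =1314
r115=1110011 pc5: +32 =1346
r116=1110100 pc4: +16 =1362
r117=1110101 pc5: +32 =1394
r118=1110110 pc5: +32 =1426
r119=1110111 pc6: +64 =1490
r120=1111000 pc4: +16 =1506
r121=1111001 pc5: +32 =1538
r122=1111010 pc5: +32 =1570
r123=1111011 pc6: +64 =1634
r124=1111100 pc5: +32 =1666
r125=1111101 pc6: +64 =1730
r126=1111110 pc6: +64 =1794
r127=1111111 pc7: +128 =1922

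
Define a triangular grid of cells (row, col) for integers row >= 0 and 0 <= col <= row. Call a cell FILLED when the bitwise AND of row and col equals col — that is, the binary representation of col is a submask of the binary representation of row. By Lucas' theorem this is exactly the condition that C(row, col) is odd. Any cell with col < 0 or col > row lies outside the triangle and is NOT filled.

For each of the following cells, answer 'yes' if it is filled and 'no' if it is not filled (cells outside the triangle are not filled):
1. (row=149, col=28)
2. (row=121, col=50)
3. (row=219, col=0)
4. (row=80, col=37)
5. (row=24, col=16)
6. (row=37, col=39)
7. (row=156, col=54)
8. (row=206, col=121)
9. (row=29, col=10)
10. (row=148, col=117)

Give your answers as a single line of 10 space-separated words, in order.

(149,28): row=0b10010101, col=0b11100, row AND col = 0b10100 = 20; 20 != 28 -> empty
(121,50): row=0b1111001, col=0b110010, row AND col = 0b110000 = 48; 48 != 50 -> empty
(219,0): row=0b11011011, col=0b0, row AND col = 0b0 = 0; 0 == 0 -> filled
(80,37): row=0b1010000, col=0b100101, row AND col = 0b0 = 0; 0 != 37 -> empty
(24,16): row=0b11000, col=0b10000, row AND col = 0b10000 = 16; 16 == 16 -> filled
(37,39): col outside [0, 37] -> not filled
(156,54): row=0b10011100, col=0b110110, row AND col = 0b10100 = 20; 20 != 54 -> empty
(206,121): row=0b11001110, col=0b1111001, row AND col = 0b1001000 = 72; 72 != 121 -> empty
(29,10): row=0b11101, col=0b1010, row AND col = 0b1000 = 8; 8 != 10 -> empty
(148,117): row=0b10010100, col=0b1110101, row AND col = 0b10100 = 20; 20 != 117 -> empty

Answer: no no yes no yes no no no no no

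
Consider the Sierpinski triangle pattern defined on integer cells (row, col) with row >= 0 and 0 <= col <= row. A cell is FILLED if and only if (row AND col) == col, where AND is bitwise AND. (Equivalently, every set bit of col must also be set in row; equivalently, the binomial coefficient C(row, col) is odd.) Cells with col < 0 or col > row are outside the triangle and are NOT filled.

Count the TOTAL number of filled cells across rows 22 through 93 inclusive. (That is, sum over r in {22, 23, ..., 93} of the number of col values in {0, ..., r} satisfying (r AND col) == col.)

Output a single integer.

Answer: 1008

Derivation:
r22=10110 pc3: +8 =8
r23=10111 pc4: +16 =24
r24=11000 pc2: +4 =28
r25=11001 pc3: +8 =36
r26=11010 pc3: +8 =44
r27=11011 pc4: +16 =60
r28=11100 pc3: +8 =68
r29=11101 pc4: +16 =84
r30=11110 pc4: +16 =100
r31=11111 pc5: +32 =132
r32=100000 pc1: +2 =134
r33=100001 pc2: +4 =138
r34=100010 pc2: +4 =142
r35=100011 pc3: +8 =150
r36=100100 pc2: +4 =154
r37=100101 pc3: +8 =162
r38=100110 pc3: +8 =170
r39=100111 pc4: +16 =186
r40=101000 pc2: +4 =190
r41=101001 pc3: +8 =198
r42=101010 pc3: +8 =206
r43=101011 pc4: +16 =222
r44=101100 pc3: +8 =230
r45=101101 pc4: +16 =246
r46=101110 pc4: +16 =262
r47=101111 pc5: +32 =294
r48=110000 pc2: +4 =298
r49=110001 pc3: +8 =306
r50=110010 pc3: +8 =314
r51=110011 pc4: +16 =330
r52=110100 pc3: +8 =338
r53=110101 pc4: +16 =354
r54=110110 pc4: +16 =370
r55=110111 pc5: +32 =402
r56=111000 pc3: +8 =410
r57=111001 pc4: +16 =426
r58=111010 pc4: +16 =442
r59=111011 pc5: +32 =474
r60=111100 pc4: +16 =490
r61=111101 pc5: +32 =522
r62=111110 pc5: +32 =554
r63=111111 pc6: +64 =618
r64=1000000 pc1: +2 =620
r65=1000001 pc2: +4 =624
r66=1000010 pc2: +4 =628
r67=1000011 pc3: +8 =636
r68=1000100 pc2: +4 =640
r69=1000101 pc3: +8 =648
r70=1000110 pc3: +8 =656
r71=1000111 pc4: +16 =672
r72=1001000 pc2: +4 =676
r73=1001001 pc3: +8 =684
r74=1001010 pc3: +8 =692
r75=1001011 pc4: +16 =708
r76=1001100 pc3: +8 =716
r77=1001101 pc4: +16 =732
r78=1001110 pc4: +16 =748
r79=1001111 pc5: +32 =780
r80=1010000 pc2: +4 =784
r81=1010001 pc3: +8 =792
r82=1010010 pc3: +8 =800
r83=1010011 pc4: +16 =816
r84=1010100 pc3: +8 =824
r85=1010101 pc4: +16 =840
r86=1010110 pc4: +16 =856
r87=1010111 pc5: +32 =888
r88=1011000 pc3: +8 =896
r89=1011001 pc4: +16 =912
r90=1011010 pc4: +16 =928
r91=1011011 pc5: +32 =960
r92=1011100 pc4: +16 =976
r93=1011101 pc5: +32 =1008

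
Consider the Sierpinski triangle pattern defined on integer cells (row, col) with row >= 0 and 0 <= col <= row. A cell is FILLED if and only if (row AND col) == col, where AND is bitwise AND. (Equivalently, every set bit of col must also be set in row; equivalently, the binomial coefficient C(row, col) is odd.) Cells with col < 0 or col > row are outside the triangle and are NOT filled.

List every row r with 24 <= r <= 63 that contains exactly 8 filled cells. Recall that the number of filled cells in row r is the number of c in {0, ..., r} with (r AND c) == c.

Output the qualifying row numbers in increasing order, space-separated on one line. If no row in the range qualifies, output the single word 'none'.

Row r has 2^popcount(r) filled cells, so we need popcount(r) = log2(8) = 3.
Scan r = 24..63 and keep those with exactly 3 one-bits:
r=24=11000 popcount=2 -> skip
r=25=11001 popcount=3 -> KEEP
r=26=11010 popcount=3 -> KEEP
r=27=11011 popcount=4 -> skip
r=28=11100 popcount=3 -> KEEP
r=29=11101 popcount=4 -> skip
r=30=11110 popcount=4 -> skip
r=31=11111 popcount=5 -> skip
r=32=100000 popcount=1 -> skip
r=33=100001 popcount=2 -> skip
r=34=100010 popcount=2 -> skip
r=35=100011 popcount=3 -> KEEP
r=36=100100 popcount=2 -> skip
r=37=100101 popcount=3 -> KEEP
r=38=100110 popcount=3 -> KEEP
r=39=100111 popcount=4 -> skip
r=40=101000 popcount=2 -> skip
r=41=101001 popcount=3 -> KEEP
r=42=101010 popcount=3 -> KEEP
r=43=101011 popcount=4 -> skip
r=44=101100 popcount=3 -> KEEP
r=45=101101 popcount=4 -> skip
r=46=101110 popcount=4 -> skip
r=47=101111 popcount=5 -> skip
r=48=110000 popcount=2 -> skip
r=49=110001 popcount=3 -> KEEP
r=50=110010 popcount=3 -> KEEP
r=51=110011 popcount=4 -> skip
r=52=110100 popcount=3 -> KEEP
r=53=110101 popcount=4 -> skip
r=54=110110 popcount=4 -> skip
r=55=110111 popcount=5 -> skip
r=56=111000 popcount=3 -> KEEP
r=57=111001 popcount=4 -> skip
r=58=111010 popcount=4 -> skip
r=59=111011 popcount=5 -> skip
r=60=111100 popcount=4 -> skip
r=61=111101 popcount=5 -> skip
r=62=111110 popcount=5 -> skip
r=63=111111 popcount=6 -> skip
Kept rows: 25 26 28 35 37 38 41 42 44 49 50 52 56

Answer: 25 26 28 35 37 38 41 42 44 49 50 52 56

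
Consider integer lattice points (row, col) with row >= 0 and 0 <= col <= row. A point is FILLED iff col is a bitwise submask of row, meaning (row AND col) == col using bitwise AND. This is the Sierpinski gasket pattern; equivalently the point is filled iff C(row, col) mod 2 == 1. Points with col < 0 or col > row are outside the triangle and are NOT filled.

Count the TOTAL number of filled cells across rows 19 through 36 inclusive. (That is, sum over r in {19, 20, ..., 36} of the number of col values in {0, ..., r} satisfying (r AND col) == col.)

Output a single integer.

r19=10011 pc3: +8 =8
r20=10100 pc2: +4 =12
r21=10101 pc3: +8 =20
r22=10110 pc3: +8 =28
r23=10111 pc4: +16 =44
r24=11000 pc2: +4 =48
r25=11001 pc3: +8 =56
r26=11010 pc3: +8 =64
r27=11011 pc4: +16 =80
r28=11100 pc3: +8 =88
r29=11101 pc4: +16 =104
r30=11110 pc4: +16 =120
r31=11111 pc5: +32 =152
r32=100000 pc1: +2 =154
r33=100001 pc2: +4 =158
r34=100010 pc2: +4 =162
r35=100011 pc3: +8 =170
r36=100100 pc2: +4 =174

Answer: 174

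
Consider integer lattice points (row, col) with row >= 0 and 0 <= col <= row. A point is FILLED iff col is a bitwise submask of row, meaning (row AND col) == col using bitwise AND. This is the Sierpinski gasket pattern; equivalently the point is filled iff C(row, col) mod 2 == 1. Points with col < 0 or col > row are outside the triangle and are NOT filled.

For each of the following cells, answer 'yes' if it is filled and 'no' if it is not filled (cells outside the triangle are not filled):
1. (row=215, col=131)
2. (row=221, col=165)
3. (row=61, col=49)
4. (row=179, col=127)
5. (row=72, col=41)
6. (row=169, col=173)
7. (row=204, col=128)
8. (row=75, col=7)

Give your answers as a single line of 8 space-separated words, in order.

Answer: yes no yes no no no yes no

Derivation:
(215,131): row=0b11010111, col=0b10000011, row AND col = 0b10000011 = 131; 131 == 131 -> filled
(221,165): row=0b11011101, col=0b10100101, row AND col = 0b10000101 = 133; 133 != 165 -> empty
(61,49): row=0b111101, col=0b110001, row AND col = 0b110001 = 49; 49 == 49 -> filled
(179,127): row=0b10110011, col=0b1111111, row AND col = 0b110011 = 51; 51 != 127 -> empty
(72,41): row=0b1001000, col=0b101001, row AND col = 0b1000 = 8; 8 != 41 -> empty
(169,173): col outside [0, 169] -> not filled
(204,128): row=0b11001100, col=0b10000000, row AND col = 0b10000000 = 128; 128 == 128 -> filled
(75,7): row=0b1001011, col=0b111, row AND col = 0b11 = 3; 3 != 7 -> empty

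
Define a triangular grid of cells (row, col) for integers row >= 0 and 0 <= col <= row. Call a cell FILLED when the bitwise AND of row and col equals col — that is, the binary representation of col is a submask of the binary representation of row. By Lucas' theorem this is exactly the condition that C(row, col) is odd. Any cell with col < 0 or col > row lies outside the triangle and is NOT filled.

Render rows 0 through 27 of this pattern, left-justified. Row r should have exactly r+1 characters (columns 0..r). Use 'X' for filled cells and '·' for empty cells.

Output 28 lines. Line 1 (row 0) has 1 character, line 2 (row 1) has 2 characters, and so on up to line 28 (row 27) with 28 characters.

Answer: X
XX
X·X
XXXX
X···X
XX··XX
X·X·X·X
XXXXXXXX
X·······X
XX······XX
X·X·····X·X
XXXX····XXXX
X···X···X···X
XX··XX··XX··XX
X·X·X·X·X·X·X·X
XXXXXXXXXXXXXXXX
X···············X
XX··············XX
X·X·············X·X
XXXX············XXXX
X···X···········X···X
XX··XX··········XX··XX
X·X·X·X·········X·X·X·X
XXXXXXXX········XXXXXXXX
X·······X·······X·······X
XX······XX······XX······XX
X·X·····X·X·····X·X·····X·X
XXXX····XXXX····XXXX····XXXX

Derivation:
r0=0: X
r1=1: XX
r2=10: X·X
r3=11: XXXX
r4=100: X···X
r5=101: XX··XX
r6=110: X·X·X·X
r7=111: XXXXXXXX
r8=1000: X·······X
r9=1001: XX······XX
r10=1010: X·X·····X·X
r11=1011: XXXX····XXXX
r12=1100: X···X···X···X
r13=1101: XX··XX··XX··XX
r14=1110: X·X·X·X·X·X·X·X
r15=1111: XXXXXXXXXXXXXXXX
r16=10000: X···············X
r17=10001: XX··············XX
r18=10010: X·X·············X·X
r19=10011: XXXX············XXXX
r20=10100: X···X···········X···X
r21=10101: XX··XX··········XX··XX
r22=10110: X·X·X·X·········X·X·X·X
r23=10111: XXXXXXXX········XXXXXXXX
r24=11000: X·······X·······X·······X
r25=11001: XX······XX······XX······XX
r26=11010: X·X·····X·X·····X·X·····X·X
r27=11011: XXXX····XXXX····XXXX····XXXX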